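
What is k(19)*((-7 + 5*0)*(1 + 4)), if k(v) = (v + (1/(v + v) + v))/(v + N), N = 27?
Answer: -50575/1748 ≈ -28.933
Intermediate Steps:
k(v) = (1/(2*v) + 2*v)/(27 + v) (k(v) = (v + (1/(v + v) + v))/(v + 27) = (v + (1/(2*v) + v))/(27 + v) = (v + (v + 1/(2*v)))/(27 + v) = (1/(2*v) + 2*v)/(27 + v))
k(19)*((-7 + 5*0)*(1 + 4)) = ((1/2)*(1 + 4*19**2)/(19*(27 + 19)))*((-7 + 5*0)*(1 + 4)) = ((1/2)*(1/19)*(1 + 4*361)/46)*((-7 + 0)*5) = ((1/2)*(1/19)*(1/46)*(1 + 1444))*(-7*5) = ((1/2)*(1/19)*(1/46)*1445)*(-35) = (1445/1748)*(-35) = -50575/1748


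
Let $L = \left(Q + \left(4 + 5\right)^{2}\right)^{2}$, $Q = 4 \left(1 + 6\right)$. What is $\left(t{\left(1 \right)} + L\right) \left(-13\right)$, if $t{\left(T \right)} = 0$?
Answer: $-154453$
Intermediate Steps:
$Q = 28$ ($Q = 4 \cdot 7 = 28$)
$L = 11881$ ($L = \left(28 + \left(4 + 5\right)^{2}\right)^{2} = \left(28 + 9^{2}\right)^{2} = \left(28 + 81\right)^{2} = 109^{2} = 11881$)
$\left(t{\left(1 \right)} + L\right) \left(-13\right) = \left(0 + 11881\right) \left(-13\right) = 11881 \left(-13\right) = -154453$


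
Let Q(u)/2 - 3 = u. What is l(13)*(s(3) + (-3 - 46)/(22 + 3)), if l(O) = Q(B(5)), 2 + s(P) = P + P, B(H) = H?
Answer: 816/25 ≈ 32.640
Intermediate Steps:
Q(u) = 6 + 2*u
s(P) = -2 + 2*P (s(P) = -2 + (P + P) = -2 + 2*P)
l(O) = 16 (l(O) = 6 + 2*5 = 6 + 10 = 16)
l(13)*(s(3) + (-3 - 46)/(22 + 3)) = 16*((-2 + 2*3) + (-3 - 46)/(22 + 3)) = 16*((-2 + 6) - 49/25) = 16*(4 - 49*1/25) = 16*(4 - 49/25) = 16*(51/25) = 816/25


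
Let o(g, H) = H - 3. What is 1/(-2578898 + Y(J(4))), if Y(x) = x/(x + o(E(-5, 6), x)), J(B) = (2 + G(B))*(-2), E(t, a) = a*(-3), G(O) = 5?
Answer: -31/79945824 ≈ -3.8776e-7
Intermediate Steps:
E(t, a) = -3*a
o(g, H) = -3 + H
J(B) = -14 (J(B) = (2 + 5)*(-2) = 7*(-2) = -14)
Y(x) = x/(-3 + 2*x) (Y(x) = x/(x + (-3 + x)) = x/(-3 + 2*x))
1/(-2578898 + Y(J(4))) = 1/(-2578898 - 14/(-3 + 2*(-14))) = 1/(-2578898 - 14/(-3 - 28)) = 1/(-2578898 - 14/(-31)) = 1/(-2578898 - 14*(-1/31)) = 1/(-2578898 + 14/31) = 1/(-79945824/31) = -31/79945824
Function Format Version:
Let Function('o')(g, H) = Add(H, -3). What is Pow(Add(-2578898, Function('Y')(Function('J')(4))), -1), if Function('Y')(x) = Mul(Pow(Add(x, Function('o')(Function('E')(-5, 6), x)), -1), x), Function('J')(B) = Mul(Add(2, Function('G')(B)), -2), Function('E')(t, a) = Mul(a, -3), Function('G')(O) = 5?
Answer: Rational(-31, 79945824) ≈ -3.8776e-7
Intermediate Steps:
Function('E')(t, a) = Mul(-3, a)
Function('o')(g, H) = Add(-3, H)
Function('J')(B) = -14 (Function('J')(B) = Mul(Add(2, 5), -2) = Mul(7, -2) = -14)
Function('Y')(x) = Mul(x, Pow(Add(-3, Mul(2, x)), -1)) (Function('Y')(x) = Mul(Pow(Add(x, Add(-3, x)), -1), x) = Mul(Pow(Add(-3, Mul(2, x)), -1), x) = Mul(x, Pow(Add(-3, Mul(2, x)), -1)))
Pow(Add(-2578898, Function('Y')(Function('J')(4))), -1) = Pow(Add(-2578898, Mul(-14, Pow(Add(-3, Mul(2, -14)), -1))), -1) = Pow(Add(-2578898, Mul(-14, Pow(Add(-3, -28), -1))), -1) = Pow(Add(-2578898, Mul(-14, Pow(-31, -1))), -1) = Pow(Add(-2578898, Mul(-14, Rational(-1, 31))), -1) = Pow(Add(-2578898, Rational(14, 31)), -1) = Pow(Rational(-79945824, 31), -1) = Rational(-31, 79945824)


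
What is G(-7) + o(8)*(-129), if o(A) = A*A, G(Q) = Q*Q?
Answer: -8207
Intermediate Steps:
G(Q) = Q²
o(A) = A²
G(-7) + o(8)*(-129) = (-7)² + 8²*(-129) = 49 + 64*(-129) = 49 - 8256 = -8207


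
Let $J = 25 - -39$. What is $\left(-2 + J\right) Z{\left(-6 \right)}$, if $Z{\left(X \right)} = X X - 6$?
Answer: $1860$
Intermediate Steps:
$J = 64$ ($J = 25 + 39 = 64$)
$Z{\left(X \right)} = -6 + X^{2}$ ($Z{\left(X \right)} = X^{2} - 6 = -6 + X^{2}$)
$\left(-2 + J\right) Z{\left(-6 \right)} = \left(-2 + 64\right) \left(-6 + \left(-6\right)^{2}\right) = 62 \left(-6 + 36\right) = 62 \cdot 30 = 1860$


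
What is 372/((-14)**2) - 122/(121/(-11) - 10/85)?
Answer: 17029/1323 ≈ 12.872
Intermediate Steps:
372/((-14)**2) - 122/(121/(-11) - 10/85) = 372/196 - 122/(121*(-1/11) - 10*1/85) = 372*(1/196) - 122/(-11 - 2/17) = 93/49 - 122/(-189/17) = 93/49 - 122*(-17/189) = 93/49 + 2074/189 = 17029/1323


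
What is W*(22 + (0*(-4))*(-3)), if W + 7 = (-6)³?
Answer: -4906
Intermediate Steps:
W = -223 (W = -7 + (-6)³ = -7 - 216 = -223)
W*(22 + (0*(-4))*(-3)) = -223*(22 + (0*(-4))*(-3)) = -223*(22 + 0*(-3)) = -223*(22 + 0) = -223*22 = -4906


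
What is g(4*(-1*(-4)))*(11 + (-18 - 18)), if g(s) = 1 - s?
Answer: 375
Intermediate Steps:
g(4*(-1*(-4)))*(11 + (-18 - 18)) = (1 - 4*(-1*(-4)))*(11 + (-18 - 18)) = (1 - 4*4)*(11 - 36) = (1 - 1*16)*(-25) = (1 - 16)*(-25) = -15*(-25) = 375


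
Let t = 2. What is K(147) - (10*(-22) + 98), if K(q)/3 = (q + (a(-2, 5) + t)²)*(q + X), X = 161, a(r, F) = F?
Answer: 181226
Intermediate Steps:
K(q) = 3*(49 + q)*(161 + q) (K(q) = 3*((q + (5 + 2)²)*(q + 161)) = 3*((q + 7²)*(161 + q)) = 3*((q + 49)*(161 + q)) = 3*((49 + q)*(161 + q)) = 3*(49 + q)*(161 + q))
K(147) - (10*(-22) + 98) = (23667 + 3*147² + 630*147) - (10*(-22) + 98) = (23667 + 3*21609 + 92610) - (-220 + 98) = (23667 + 64827 + 92610) - 1*(-122) = 181104 + 122 = 181226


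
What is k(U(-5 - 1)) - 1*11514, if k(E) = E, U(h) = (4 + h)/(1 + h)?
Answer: -57568/5 ≈ -11514.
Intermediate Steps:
U(h) = (4 + h)/(1 + h)
k(U(-5 - 1)) - 1*11514 = (4 + (-5 - 1))/(1 + (-5 - 1)) - 1*11514 = (4 - 6)/(1 - 6) - 11514 = -2/(-5) - 11514 = -⅕*(-2) - 11514 = ⅖ - 11514 = -57568/5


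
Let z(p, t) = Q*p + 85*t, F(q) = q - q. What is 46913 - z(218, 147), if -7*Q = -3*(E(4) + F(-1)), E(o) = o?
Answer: 238310/7 ≈ 34044.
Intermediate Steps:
F(q) = 0
Q = 12/7 (Q = -(-3)*(4 + 0)/7 = -(-3)*4/7 = -⅐*(-12) = 12/7 ≈ 1.7143)
z(p, t) = 85*t + 12*p/7 (z(p, t) = 12*p/7 + 85*t = 85*t + 12*p/7)
46913 - z(218, 147) = 46913 - (85*147 + (12/7)*218) = 46913 - (12495 + 2616/7) = 46913 - 1*90081/7 = 46913 - 90081/7 = 238310/7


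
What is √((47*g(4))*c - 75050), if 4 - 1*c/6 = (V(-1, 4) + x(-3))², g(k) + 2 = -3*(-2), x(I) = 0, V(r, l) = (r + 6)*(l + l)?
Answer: I*√1875338 ≈ 1369.4*I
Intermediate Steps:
V(r, l) = 2*l*(6 + r) (V(r, l) = (6 + r)*(2*l) = 2*l*(6 + r))
g(k) = 4 (g(k) = -2 - 3*(-2) = -2 + 6 = 4)
c = -9576 (c = 24 - 6*(2*4*(6 - 1) + 0)² = 24 - 6*(2*4*5 + 0)² = 24 - 6*(40 + 0)² = 24 - 6*40² = 24 - 6*1600 = 24 - 9600 = -9576)
√((47*g(4))*c - 75050) = √((47*4)*(-9576) - 75050) = √(188*(-9576) - 75050) = √(-1800288 - 75050) = √(-1875338) = I*√1875338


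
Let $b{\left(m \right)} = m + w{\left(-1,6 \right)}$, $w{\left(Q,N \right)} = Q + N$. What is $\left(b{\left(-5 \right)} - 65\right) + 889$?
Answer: $824$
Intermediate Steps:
$w{\left(Q,N \right)} = N + Q$
$b{\left(m \right)} = 5 + m$ ($b{\left(m \right)} = m + \left(6 - 1\right) = m + 5 = 5 + m$)
$\left(b{\left(-5 \right)} - 65\right) + 889 = \left(\left(5 - 5\right) - 65\right) + 889 = \left(0 - 65\right) + 889 = -65 + 889 = 824$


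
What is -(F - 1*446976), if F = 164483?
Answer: 282493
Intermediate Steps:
-(F - 1*446976) = -(164483 - 1*446976) = -(164483 - 446976) = -1*(-282493) = 282493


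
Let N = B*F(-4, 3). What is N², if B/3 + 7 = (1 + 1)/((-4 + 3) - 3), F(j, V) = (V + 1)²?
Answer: 129600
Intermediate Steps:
F(j, V) = (1 + V)²
B = -45/2 (B = -21 + 3*((1 + 1)/((-4 + 3) - 3)) = -21 + 3*(2/(-1 - 3)) = -21 + 3*(2/(-4)) = -21 + 3*(2*(-¼)) = -21 + 3*(-½) = -21 - 3/2 = -45/2 ≈ -22.500)
N = -360 (N = -45*(1 + 3)²/2 = -45/2*4² = -45/2*16 = -360)
N² = (-360)² = 129600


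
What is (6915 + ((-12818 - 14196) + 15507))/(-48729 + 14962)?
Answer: 4592/33767 ≈ 0.13599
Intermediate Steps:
(6915 + ((-12818 - 14196) + 15507))/(-48729 + 14962) = (6915 + (-27014 + 15507))/(-33767) = (6915 - 11507)*(-1/33767) = -4592*(-1/33767) = 4592/33767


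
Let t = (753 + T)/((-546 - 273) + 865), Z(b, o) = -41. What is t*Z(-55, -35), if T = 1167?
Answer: -39360/23 ≈ -1711.3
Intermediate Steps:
t = 960/23 (t = (753 + 1167)/((-546 - 273) + 865) = 1920/(-819 + 865) = 1920/46 = 1920*(1/46) = 960/23 ≈ 41.739)
t*Z(-55, -35) = (960/23)*(-41) = -39360/23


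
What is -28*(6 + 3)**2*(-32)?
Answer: 72576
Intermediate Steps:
-28*(6 + 3)**2*(-32) = -28*9**2*(-32) = -28*81*(-32) = -2268*(-32) = 72576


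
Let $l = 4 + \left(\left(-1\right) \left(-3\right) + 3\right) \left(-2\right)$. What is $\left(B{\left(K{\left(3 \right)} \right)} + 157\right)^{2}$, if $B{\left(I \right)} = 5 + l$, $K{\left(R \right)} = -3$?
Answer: $23716$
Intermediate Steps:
$l = -8$ ($l = 4 + \left(3 + 3\right) \left(-2\right) = 4 + 6 \left(-2\right) = 4 - 12 = -8$)
$B{\left(I \right)} = -3$ ($B{\left(I \right)} = 5 - 8 = -3$)
$\left(B{\left(K{\left(3 \right)} \right)} + 157\right)^{2} = \left(-3 + 157\right)^{2} = 154^{2} = 23716$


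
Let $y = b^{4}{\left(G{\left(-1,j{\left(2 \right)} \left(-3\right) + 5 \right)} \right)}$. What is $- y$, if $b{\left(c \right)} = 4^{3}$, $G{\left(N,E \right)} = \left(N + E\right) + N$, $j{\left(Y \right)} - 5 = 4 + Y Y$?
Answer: $-16777216$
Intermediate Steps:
$j{\left(Y \right)} = 9 + Y^{2}$ ($j{\left(Y \right)} = 5 + \left(4 + Y Y\right) = 5 + \left(4 + Y^{2}\right) = 9 + Y^{2}$)
$G{\left(N,E \right)} = E + 2 N$ ($G{\left(N,E \right)} = \left(E + N\right) + N = E + 2 N$)
$b{\left(c \right)} = 64$
$y = 16777216$ ($y = 64^{4} = 16777216$)
$- y = \left(-1\right) 16777216 = -16777216$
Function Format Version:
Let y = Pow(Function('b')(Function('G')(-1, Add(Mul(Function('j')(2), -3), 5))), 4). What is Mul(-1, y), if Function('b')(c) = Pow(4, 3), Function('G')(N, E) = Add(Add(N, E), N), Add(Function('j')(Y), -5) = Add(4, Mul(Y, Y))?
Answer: -16777216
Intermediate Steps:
Function('j')(Y) = Add(9, Pow(Y, 2)) (Function('j')(Y) = Add(5, Add(4, Mul(Y, Y))) = Add(5, Add(4, Pow(Y, 2))) = Add(9, Pow(Y, 2)))
Function('G')(N, E) = Add(E, Mul(2, N)) (Function('G')(N, E) = Add(Add(E, N), N) = Add(E, Mul(2, N)))
Function('b')(c) = 64
y = 16777216 (y = Pow(64, 4) = 16777216)
Mul(-1, y) = Mul(-1, 16777216) = -16777216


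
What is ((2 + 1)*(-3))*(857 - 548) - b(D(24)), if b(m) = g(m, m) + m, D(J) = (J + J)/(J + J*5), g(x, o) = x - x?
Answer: -8344/3 ≈ -2781.3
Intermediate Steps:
g(x, o) = 0
D(J) = ⅓ (D(J) = (2*J)/(J + 5*J) = (2*J)/((6*J)) = (2*J)*(1/(6*J)) = ⅓)
b(m) = m (b(m) = 0 + m = m)
((2 + 1)*(-3))*(857 - 548) - b(D(24)) = ((2 + 1)*(-3))*(857 - 548) - 1*⅓ = (3*(-3))*309 - ⅓ = -9*309 - ⅓ = -2781 - ⅓ = -8344/3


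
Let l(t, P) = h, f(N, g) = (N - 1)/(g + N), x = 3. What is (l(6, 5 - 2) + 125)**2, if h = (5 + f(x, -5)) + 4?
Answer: 17689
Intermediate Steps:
f(N, g) = (-1 + N)/(N + g)
h = 8 (h = (5 + (-1 + 3)/(3 - 5)) + 4 = (5 + 2/(-2)) + 4 = (5 - 1/2*2) + 4 = (5 - 1) + 4 = 4 + 4 = 8)
l(t, P) = 8
(l(6, 5 - 2) + 125)**2 = (8 + 125)**2 = 133**2 = 17689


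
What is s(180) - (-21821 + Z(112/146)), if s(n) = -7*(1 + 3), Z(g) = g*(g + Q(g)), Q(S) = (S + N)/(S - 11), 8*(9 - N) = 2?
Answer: 86753265605/3980763 ≈ 21793.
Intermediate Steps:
N = 35/4 (N = 9 - 1/8*2 = 9 - 1/4 = 35/4 ≈ 8.7500)
Q(S) = (35/4 + S)/(-11 + S) (Q(S) = (S + 35/4)/(S - 11) = (35/4 + S)/(-11 + S))
Z(g) = g*(g + (35/4 + g)/(-11 + g))
s(n) = -28 (s(n) = -7*4 = -28)
s(180) - (-21821 + Z(112/146)) = -28 - (-21821 + (112/146)*(35 - 4480/146 + 4*(112/146)**2)/(4*(-11 + 112/146))) = -28 - (-21821 + (112*(1/146))*(35 - 4480/146 + 4*(112*(1/146))**2)/(4*(-11 + 112*(1/146)))) = -28 - (-21821 + (1/4)*(56/73)*(35 - 40*56/73 + 4*(56/73)**2)/(-11 + 56/73)) = -28 - (-21821 + (1/4)*(56/73)*(35 - 2240/73 + 4*(3136/5329))/(-747/73)) = -28 - (-21821 + (1/4)*(56/73)*(-73/747)*(35 - 2240/73 + 12544/5329)) = -28 - (-21821 + (1/4)*(56/73)*(-73/747)*(35539/5329)) = -28 - (-21821 - 497546/3980763) = -28 - 1*(-86864726969/3980763) = -28 + 86864726969/3980763 = 86753265605/3980763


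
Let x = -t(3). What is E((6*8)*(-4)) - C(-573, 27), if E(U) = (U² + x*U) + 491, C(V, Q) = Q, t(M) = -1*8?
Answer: 35792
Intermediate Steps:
t(M) = -8
x = 8 (x = -1*(-8) = 8)
E(U) = 491 + U² + 8*U (E(U) = (U² + 8*U) + 491 = 491 + U² + 8*U)
E((6*8)*(-4)) - C(-573, 27) = (491 + ((6*8)*(-4))² + 8*((6*8)*(-4))) - 1*27 = (491 + (48*(-4))² + 8*(48*(-4))) - 27 = (491 + (-192)² + 8*(-192)) - 27 = (491 + 36864 - 1536) - 27 = 35819 - 27 = 35792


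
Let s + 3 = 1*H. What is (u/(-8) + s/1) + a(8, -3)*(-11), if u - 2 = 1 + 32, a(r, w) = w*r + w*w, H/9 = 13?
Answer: 2197/8 ≈ 274.63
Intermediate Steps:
H = 117 (H = 9*13 = 117)
a(r, w) = w² + r*w (a(r, w) = r*w + w² = w² + r*w)
s = 114 (s = -3 + 1*117 = -3 + 117 = 114)
u = 35 (u = 2 + (1 + 32) = 2 + 33 = 35)
(u/(-8) + s/1) + a(8, -3)*(-11) = (35/(-8) + 114/1) - 3*(8 - 3)*(-11) = (35*(-⅛) + 114*1) - 3*5*(-11) = (-35/8 + 114) - 15*(-11) = 877/8 + 165 = 2197/8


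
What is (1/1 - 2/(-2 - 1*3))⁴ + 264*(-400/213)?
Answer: -21829529/44375 ≈ -491.93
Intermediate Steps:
(1/1 - 2/(-2 - 1*3))⁴ + 264*(-400/213) = (1*1 - 2/(-2 - 3))⁴ + 264*(-400*1/213) = (1 - 2/(-5))⁴ + 264*(-400/213) = (1 - 2*(-⅕))⁴ - 35200/71 = (1 + ⅖)⁴ - 35200/71 = (7/5)⁴ - 35200/71 = 2401/625 - 35200/71 = -21829529/44375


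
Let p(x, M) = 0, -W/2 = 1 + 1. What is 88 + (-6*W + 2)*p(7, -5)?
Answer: 88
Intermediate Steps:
W = -4 (W = -2*(1 + 1) = -2*2 = -4)
88 + (-6*W + 2)*p(7, -5) = 88 + (-6*(-4) + 2)*0 = 88 + (24 + 2)*0 = 88 + 26*0 = 88 + 0 = 88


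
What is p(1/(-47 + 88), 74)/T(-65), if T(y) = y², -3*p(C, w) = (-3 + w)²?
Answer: -5041/12675 ≈ -0.39771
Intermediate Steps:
p(C, w) = -(-3 + w)²/3
p(1/(-47 + 88), 74)/T(-65) = (-(-3 + 74)²/3)/((-65)²) = -⅓*71²/4225 = -⅓*5041*(1/4225) = -5041/3*1/4225 = -5041/12675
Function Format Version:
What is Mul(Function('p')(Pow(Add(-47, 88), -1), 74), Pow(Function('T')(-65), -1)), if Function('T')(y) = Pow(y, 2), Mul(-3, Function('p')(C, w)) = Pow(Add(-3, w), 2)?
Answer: Rational(-5041, 12675) ≈ -0.39771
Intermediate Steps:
Function('p')(C, w) = Mul(Rational(-1, 3), Pow(Add(-3, w), 2))
Mul(Function('p')(Pow(Add(-47, 88), -1), 74), Pow(Function('T')(-65), -1)) = Mul(Mul(Rational(-1, 3), Pow(Add(-3, 74), 2)), Pow(Pow(-65, 2), -1)) = Mul(Mul(Rational(-1, 3), Pow(71, 2)), Pow(4225, -1)) = Mul(Mul(Rational(-1, 3), 5041), Rational(1, 4225)) = Mul(Rational(-5041, 3), Rational(1, 4225)) = Rational(-5041, 12675)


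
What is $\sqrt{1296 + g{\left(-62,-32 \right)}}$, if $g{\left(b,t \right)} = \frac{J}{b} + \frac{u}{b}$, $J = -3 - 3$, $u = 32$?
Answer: $\frac{\sqrt{1245053}}{31} \approx 35.994$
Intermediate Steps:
$J = -6$ ($J = -3 - 3 = -6$)
$g{\left(b,t \right)} = \frac{26}{b}$ ($g{\left(b,t \right)} = - \frac{6}{b} + \frac{32}{b} = \frac{26}{b}$)
$\sqrt{1296 + g{\left(-62,-32 \right)}} = \sqrt{1296 + \frac{26}{-62}} = \sqrt{1296 + 26 \left(- \frac{1}{62}\right)} = \sqrt{1296 - \frac{13}{31}} = \sqrt{\frac{40163}{31}} = \frac{\sqrt{1245053}}{31}$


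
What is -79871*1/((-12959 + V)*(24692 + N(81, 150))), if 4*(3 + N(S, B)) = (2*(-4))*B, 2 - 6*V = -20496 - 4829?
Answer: 479226/1278642103 ≈ 0.00037479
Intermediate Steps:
V = 25327/6 (V = ⅓ - (-20496 - 4829)/6 = ⅓ - ⅙*(-25325) = ⅓ + 25325/6 = 25327/6 ≈ 4221.2)
N(S, B) = -3 - 2*B (N(S, B) = -3 + ((2*(-4))*B)/4 = -3 + (-8*B)/4 = -3 - 2*B)
-79871*1/((-12959 + V)*(24692 + N(81, 150))) = -79871*1/((-12959 + 25327/6)*(24692 + (-3 - 2*150))) = -79871*(-6/(52427*(24692 + (-3 - 300)))) = -79871*(-6/(52427*(24692 - 303))) = -79871/(24389*(-52427/6)) = -79871/(-1278642103/6) = -79871*(-6/1278642103) = 479226/1278642103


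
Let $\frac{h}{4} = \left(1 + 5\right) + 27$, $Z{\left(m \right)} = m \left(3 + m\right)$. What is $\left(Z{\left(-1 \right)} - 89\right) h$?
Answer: $-12012$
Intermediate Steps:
$h = 132$ ($h = 4 \left(\left(1 + 5\right) + 27\right) = 4 \left(6 + 27\right) = 4 \cdot 33 = 132$)
$\left(Z{\left(-1 \right)} - 89\right) h = \left(- (3 - 1) - 89\right) 132 = \left(\left(-1\right) 2 - 89\right) 132 = \left(-2 - 89\right) 132 = \left(-91\right) 132 = -12012$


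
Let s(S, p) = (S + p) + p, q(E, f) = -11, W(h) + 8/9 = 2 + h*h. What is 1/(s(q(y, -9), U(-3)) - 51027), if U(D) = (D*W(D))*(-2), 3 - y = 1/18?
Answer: -3/152750 ≈ -1.9640e-5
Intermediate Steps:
W(h) = 10/9 + h² (W(h) = -8/9 + (2 + h*h) = -8/9 + (2 + h²) = 10/9 + h²)
y = 53/18 (y = 3 - 1/18 = 53/18 ≈ 2.9444)
U(D) = -2*D*(10/9 + D²) (U(D) = (D*(10/9 + D²))*(-2) = -2*D*(10/9 + D²))
s(S, p) = S + 2*p
1/(s(q(y, -9), U(-3)) - 51027) = 1/((-11 + 2*(-2*(-3)*(10/9 + (-3)²))) - 51027) = 1/((-11 + 2*(-2*(-3)*(10/9 + 9))) - 51027) = 1/((-11 + 2*(-2*(-3)*91/9)) - 51027) = 1/((-11 + 2*(182/3)) - 51027) = 1/((-11 + 364/3) - 51027) = 1/(331/3 - 51027) = 1/(-152750/3) = -3/152750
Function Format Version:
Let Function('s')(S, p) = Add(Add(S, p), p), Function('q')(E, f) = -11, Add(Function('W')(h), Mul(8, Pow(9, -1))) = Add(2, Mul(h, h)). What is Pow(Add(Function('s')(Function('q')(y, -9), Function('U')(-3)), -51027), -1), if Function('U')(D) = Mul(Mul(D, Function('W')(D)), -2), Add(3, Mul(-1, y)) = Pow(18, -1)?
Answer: Rational(-3, 152750) ≈ -1.9640e-5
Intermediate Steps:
Function('W')(h) = Add(Rational(10, 9), Pow(h, 2)) (Function('W')(h) = Add(Rational(-8, 9), Add(2, Mul(h, h))) = Add(Rational(-8, 9), Add(2, Pow(h, 2))) = Add(Rational(10, 9), Pow(h, 2)))
y = Rational(53, 18) (y = Add(3, Mul(-1, Pow(18, -1))) = Add(3, Mul(-1, Rational(1, 18))) = Add(3, Rational(-1, 18)) = Rational(53, 18) ≈ 2.9444)
Function('U')(D) = Mul(-2, D, Add(Rational(10, 9), Pow(D, 2))) (Function('U')(D) = Mul(Mul(D, Add(Rational(10, 9), Pow(D, 2))), -2) = Mul(-2, D, Add(Rational(10, 9), Pow(D, 2))))
Function('s')(S, p) = Add(S, Mul(2, p))
Pow(Add(Function('s')(Function('q')(y, -9), Function('U')(-3)), -51027), -1) = Pow(Add(Add(-11, Mul(2, Mul(-2, -3, Add(Rational(10, 9), Pow(-3, 2))))), -51027), -1) = Pow(Add(Add(-11, Mul(2, Mul(-2, -3, Add(Rational(10, 9), 9)))), -51027), -1) = Pow(Add(Add(-11, Mul(2, Mul(-2, -3, Rational(91, 9)))), -51027), -1) = Pow(Add(Add(-11, Mul(2, Rational(182, 3))), -51027), -1) = Pow(Add(Add(-11, Rational(364, 3)), -51027), -1) = Pow(Add(Rational(331, 3), -51027), -1) = Pow(Rational(-152750, 3), -1) = Rational(-3, 152750)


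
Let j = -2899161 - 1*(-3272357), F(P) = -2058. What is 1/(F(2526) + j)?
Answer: 1/371138 ≈ 2.6944e-6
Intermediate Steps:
j = 373196 (j = -2899161 + 3272357 = 373196)
1/(F(2526) + j) = 1/(-2058 + 373196) = 1/371138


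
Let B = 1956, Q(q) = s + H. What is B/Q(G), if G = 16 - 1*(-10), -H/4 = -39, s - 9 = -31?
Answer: 978/67 ≈ 14.597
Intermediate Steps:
s = -22 (s = 9 - 31 = -22)
H = 156 (H = -4*(-39) = 156)
G = 26 (G = 16 + 10 = 26)
Q(q) = 134 (Q(q) = -22 + 156 = 134)
B/Q(G) = 1956/134 = 1956*(1/134) = 978/67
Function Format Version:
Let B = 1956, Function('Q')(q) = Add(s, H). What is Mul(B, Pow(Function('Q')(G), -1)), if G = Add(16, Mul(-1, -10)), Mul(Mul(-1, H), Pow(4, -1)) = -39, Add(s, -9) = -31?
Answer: Rational(978, 67) ≈ 14.597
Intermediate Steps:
s = -22 (s = Add(9, -31) = -22)
H = 156 (H = Mul(-4, -39) = 156)
G = 26 (G = Add(16, 10) = 26)
Function('Q')(q) = 134 (Function('Q')(q) = Add(-22, 156) = 134)
Mul(B, Pow(Function('Q')(G), -1)) = Mul(1956, Pow(134, -1)) = Mul(1956, Rational(1, 134)) = Rational(978, 67)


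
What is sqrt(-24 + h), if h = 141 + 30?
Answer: 7*sqrt(3) ≈ 12.124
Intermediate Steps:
h = 171
sqrt(-24 + h) = sqrt(-24 + 171) = sqrt(147) = 7*sqrt(3)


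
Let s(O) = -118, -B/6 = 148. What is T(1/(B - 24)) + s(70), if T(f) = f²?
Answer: -98145791/831744 ≈ -118.00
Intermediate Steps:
B = -888 (B = -6*148 = -888)
T(1/(B - 24)) + s(70) = (1/(-888 - 24))² - 118 = (1/(-912))² - 118 = (-1/912)² - 118 = 1/831744 - 118 = -98145791/831744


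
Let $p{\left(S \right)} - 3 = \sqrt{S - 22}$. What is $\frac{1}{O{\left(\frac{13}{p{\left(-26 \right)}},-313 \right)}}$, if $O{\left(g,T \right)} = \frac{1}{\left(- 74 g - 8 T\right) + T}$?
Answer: $\frac{40667}{19} + \frac{3848 i \sqrt{3}}{57} \approx 2140.4 + 116.93 i$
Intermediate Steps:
$p{\left(S \right)} = 3 + \sqrt{-22 + S}$ ($p{\left(S \right)} = 3 + \sqrt{S - 22} = 3 + \sqrt{-22 + S}$)
$O{\left(g,T \right)} = \frac{1}{- 74 g - 7 T}$
$\frac{1}{O{\left(\frac{13}{p{\left(-26 \right)}},-313 \right)}} = \frac{1}{\left(-1\right) \frac{1}{7 \left(-313\right) + 74 \frac{13}{3 + \sqrt{-22 - 26}}}} = \frac{1}{\left(-1\right) \frac{1}{-2191 + 74 \frac{13}{3 + \sqrt{-48}}}} = \frac{1}{\left(-1\right) \frac{1}{-2191 + 74 \frac{13}{3 + 4 i \sqrt{3}}}} = \frac{1}{\left(-1\right) \frac{1}{-2191 + \frac{962}{3 + 4 i \sqrt{3}}}} = 2191 - \frac{962}{3 + 4 i \sqrt{3}}$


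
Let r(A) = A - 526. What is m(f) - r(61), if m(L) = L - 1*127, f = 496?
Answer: 834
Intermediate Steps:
r(A) = -526 + A
m(L) = -127 + L (m(L) = L - 127 = -127 + L)
m(f) - r(61) = (-127 + 496) - (-526 + 61) = 369 - 1*(-465) = 369 + 465 = 834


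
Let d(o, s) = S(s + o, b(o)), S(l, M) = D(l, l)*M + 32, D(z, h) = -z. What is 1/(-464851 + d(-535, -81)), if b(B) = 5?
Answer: -1/461739 ≈ -2.1657e-6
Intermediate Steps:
S(l, M) = 32 - M*l (S(l, M) = (-l)*M + 32 = -M*l + 32 = 32 - M*l)
d(o, s) = 32 - 5*o - 5*s (d(o, s) = 32 - 1*5*(s + o) = 32 - 1*5*(o + s) = 32 + (-5*o - 5*s) = 32 - 5*o - 5*s)
1/(-464851 + d(-535, -81)) = 1/(-464851 + (32 - 5*(-535) - 5*(-81))) = 1/(-464851 + (32 + 2675 + 405)) = 1/(-464851 + 3112) = 1/(-461739) = -1/461739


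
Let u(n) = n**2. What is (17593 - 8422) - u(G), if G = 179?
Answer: -22870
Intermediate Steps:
(17593 - 8422) - u(G) = (17593 - 8422) - 1*179**2 = 9171 - 1*32041 = 9171 - 32041 = -22870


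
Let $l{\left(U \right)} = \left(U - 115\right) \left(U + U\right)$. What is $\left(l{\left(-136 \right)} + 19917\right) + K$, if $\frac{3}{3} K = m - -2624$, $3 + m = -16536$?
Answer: $74274$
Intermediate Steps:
$m = -16539$ ($m = -3 - 16536 = -16539$)
$K = -13915$ ($K = -16539 - -2624 = -16539 + 2624 = -13915$)
$l{\left(U \right)} = 2 U \left(-115 + U\right)$ ($l{\left(U \right)} = \left(-115 + U\right) 2 U = 2 U \left(-115 + U\right)$)
$\left(l{\left(-136 \right)} + 19917\right) + K = \left(2 \left(-136\right) \left(-115 - 136\right) + 19917\right) - 13915 = \left(2 \left(-136\right) \left(-251\right) + 19917\right) - 13915 = \left(68272 + 19917\right) - 13915 = 88189 - 13915 = 74274$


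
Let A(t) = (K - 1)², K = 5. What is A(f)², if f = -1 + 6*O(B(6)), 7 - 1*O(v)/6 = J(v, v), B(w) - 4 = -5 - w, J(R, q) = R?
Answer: 256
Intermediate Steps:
B(w) = -1 - w (B(w) = 4 + (-5 - w) = -1 - w)
O(v) = 42 - 6*v
f = 503 (f = -1 + 6*(42 - 6*(-1 - 1*6)) = -1 + 6*(42 - 6*(-1 - 6)) = -1 + 6*(42 - 6*(-7)) = -1 + 6*(42 + 42) = -1 + 6*84 = -1 + 504 = 503)
A(t) = 16 (A(t) = (5 - 1)² = 4² = 16)
A(f)² = 16² = 256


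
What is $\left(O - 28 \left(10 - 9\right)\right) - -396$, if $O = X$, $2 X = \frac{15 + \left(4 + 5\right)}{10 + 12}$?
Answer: $\frac{4054}{11} \approx 368.55$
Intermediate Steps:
$X = \frac{6}{11}$ ($X = \frac{\left(15 + \left(4 + 5\right)\right) \frac{1}{10 + 12}}{2} = \frac{\left(15 + 9\right) \frac{1}{22}}{2} = \frac{24 \cdot \frac{1}{22}}{2} = \frac{1}{2} \cdot \frac{12}{11} = \frac{6}{11} \approx 0.54545$)
$O = \frac{6}{11} \approx 0.54545$
$\left(O - 28 \left(10 - 9\right)\right) - -396 = \left(\frac{6}{11} - 28 \left(10 - 9\right)\right) - -396 = \left(\frac{6}{11} - 28\right) + 396 = - \frac{302}{11} + 396 = \frac{4054}{11}$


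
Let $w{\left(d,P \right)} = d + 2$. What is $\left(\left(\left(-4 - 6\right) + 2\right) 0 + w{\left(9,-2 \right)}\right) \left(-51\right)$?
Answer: $-561$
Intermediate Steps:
$w{\left(d,P \right)} = 2 + d$
$\left(\left(\left(-4 - 6\right) + 2\right) 0 + w{\left(9,-2 \right)}\right) \left(-51\right) = \left(\left(\left(-4 - 6\right) + 2\right) 0 + \left(2 + 9\right)\right) \left(-51\right) = \left(\left(\left(-4 - 6\right) + 2\right) 0 + 11\right) \left(-51\right) = \left(\left(-10 + 2\right) 0 + 11\right) \left(-51\right) = \left(\left(-8\right) 0 + 11\right) \left(-51\right) = \left(0 + 11\right) \left(-51\right) = 11 \left(-51\right) = -561$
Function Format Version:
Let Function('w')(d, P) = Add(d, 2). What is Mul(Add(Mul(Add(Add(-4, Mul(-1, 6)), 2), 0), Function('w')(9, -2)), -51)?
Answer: -561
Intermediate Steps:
Function('w')(d, P) = Add(2, d)
Mul(Add(Mul(Add(Add(-4, Mul(-1, 6)), 2), 0), Function('w')(9, -2)), -51) = Mul(Add(Mul(Add(Add(-4, Mul(-1, 6)), 2), 0), Add(2, 9)), -51) = Mul(Add(Mul(Add(Add(-4, -6), 2), 0), 11), -51) = Mul(Add(Mul(Add(-10, 2), 0), 11), -51) = Mul(Add(Mul(-8, 0), 11), -51) = Mul(Add(0, 11), -51) = Mul(11, -51) = -561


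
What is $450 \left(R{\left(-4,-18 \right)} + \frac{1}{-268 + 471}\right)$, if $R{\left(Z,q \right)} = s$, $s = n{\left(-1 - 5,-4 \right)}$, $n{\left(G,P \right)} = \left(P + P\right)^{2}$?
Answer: $\frac{5846850}{203} \approx 28802.0$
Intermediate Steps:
$n{\left(G,P \right)} = 4 P^{2}$ ($n{\left(G,P \right)} = \left(2 P\right)^{2} = 4 P^{2}$)
$s = 64$ ($s = 4 \left(-4\right)^{2} = 4 \cdot 16 = 64$)
$R{\left(Z,q \right)} = 64$
$450 \left(R{\left(-4,-18 \right)} + \frac{1}{-268 + 471}\right) = 450 \left(64 + \frac{1}{-268 + 471}\right) = 450 \left(64 + \frac{1}{203}\right) = 450 \cdot \frac{12993}{203} = \frac{5846850}{203}$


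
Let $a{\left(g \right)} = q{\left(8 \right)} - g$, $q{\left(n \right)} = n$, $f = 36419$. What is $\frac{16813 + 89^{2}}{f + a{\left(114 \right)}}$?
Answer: $\frac{24734}{36313} \approx 0.68113$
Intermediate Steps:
$a{\left(g \right)} = 8 - g$
$\frac{16813 + 89^{2}}{f + a{\left(114 \right)}} = \frac{16813 + 89^{2}}{36419 + \left(8 - 114\right)} = \frac{16813 + 7921}{36419 + \left(8 - 114\right)} = \frac{24734}{36419 - 106} = \frac{24734}{36313}$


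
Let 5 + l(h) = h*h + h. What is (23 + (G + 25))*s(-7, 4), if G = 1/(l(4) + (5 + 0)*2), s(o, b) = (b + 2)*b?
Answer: 28824/25 ≈ 1153.0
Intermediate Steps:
s(o, b) = b*(2 + b) (s(o, b) = (2 + b)*b = b*(2 + b))
l(h) = -5 + h + h² (l(h) = -5 + (h*h + h) = -5 + (h² + h) = -5 + (h + h²) = -5 + h + h²)
G = 1/25 (G = 1/((-5 + 4 + 4²) + (5 + 0)*2) = 1/((-5 + 4 + 16) + 5*2) = 1/(15 + 10) = 1/25 ≈ 0.040000)
(23 + (G + 25))*s(-7, 4) = (23 + (1/25 + 25))*(4*(2 + 4)) = (23 + 626/25)*(4*6) = (1201/25)*24 = 28824/25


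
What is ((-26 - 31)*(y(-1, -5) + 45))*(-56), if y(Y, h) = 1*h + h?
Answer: 111720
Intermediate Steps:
y(Y, h) = 2*h (y(Y, h) = h + h = 2*h)
((-26 - 31)*(y(-1, -5) + 45))*(-56) = ((-26 - 31)*(2*(-5) + 45))*(-56) = -57*(-10 + 45)*(-56) = -57*35*(-56) = -1995*(-56) = 111720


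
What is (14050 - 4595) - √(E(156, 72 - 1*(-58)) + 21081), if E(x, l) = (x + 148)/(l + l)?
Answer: 9455 - √89072165/65 ≈ 9309.8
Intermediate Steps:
E(x, l) = (148 + x)/(2*l) (E(x, l) = (148 + x)/((2*l)) = (148 + x)*(1/(2*l)) = (148 + x)/(2*l))
(14050 - 4595) - √(E(156, 72 - 1*(-58)) + 21081) = (14050 - 4595) - √((148 + 156)/(2*(72 - 1*(-58))) + 21081) = 9455 - √((½)*304/(72 + 58) + 21081) = 9455 - √((½)*304/130 + 21081) = 9455 - √((½)*(1/130)*304 + 21081) = 9455 - √(76/65 + 21081) = 9455 - √(1370341/65) = 9455 - √89072165/65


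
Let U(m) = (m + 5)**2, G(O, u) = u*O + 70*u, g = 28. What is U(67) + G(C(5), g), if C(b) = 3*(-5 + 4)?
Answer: 7060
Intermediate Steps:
C(b) = -3 (C(b) = 3*(-1) = -3)
G(O, u) = 70*u + O*u (G(O, u) = O*u + 70*u = 70*u + O*u)
U(m) = (5 + m)**2
U(67) + G(C(5), g) = (5 + 67)**2 + 28*(70 - 3) = 72**2 + 28*67 = 5184 + 1876 = 7060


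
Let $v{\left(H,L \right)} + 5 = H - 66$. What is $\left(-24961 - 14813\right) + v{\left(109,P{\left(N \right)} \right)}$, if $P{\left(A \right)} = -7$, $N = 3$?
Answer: $-39736$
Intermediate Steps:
$v{\left(H,L \right)} = -71 + H$ ($v{\left(H,L \right)} = -5 + \left(H - 66\right) = -5 + \left(-66 + H\right) = -71 + H$)
$\left(-24961 - 14813\right) + v{\left(109,P{\left(N \right)} \right)} = \left(-24961 - 14813\right) + \left(-71 + 109\right) = -39774 + 38 = -39736$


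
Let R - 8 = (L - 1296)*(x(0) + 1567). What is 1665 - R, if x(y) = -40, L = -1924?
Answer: 4918597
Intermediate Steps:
R = -4916932 (R = 8 + (-1924 - 1296)*(-40 + 1567) = 8 - 3220*1527 = 8 - 4916940 = -4916932)
1665 - R = 1665 - 1*(-4916932) = 1665 + 4916932 = 4918597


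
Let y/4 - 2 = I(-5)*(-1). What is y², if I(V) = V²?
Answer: 8464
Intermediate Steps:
y = -92 (y = 8 + 4*((-5)²*(-1)) = 8 + 4*(25*(-1)) = 8 + 4*(-25) = 8 - 100 = -92)
y² = (-92)² = 8464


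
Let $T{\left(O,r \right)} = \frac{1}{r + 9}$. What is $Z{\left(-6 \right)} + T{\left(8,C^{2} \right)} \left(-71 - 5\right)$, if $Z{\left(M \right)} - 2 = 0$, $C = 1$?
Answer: $- \frac{28}{5} \approx -5.6$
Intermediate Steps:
$Z{\left(M \right)} = 2$ ($Z{\left(M \right)} = 2 + 0 = 2$)
$T{\left(O,r \right)} = \frac{1}{9 + r}$
$Z{\left(-6 \right)} + T{\left(8,C^{2} \right)} \left(-71 - 5\right) = 2 + \frac{-71 - 5}{9 + 1^{2}} = 2 + \frac{-71 - 5}{9 + 1} = 2 + \frac{1}{10} \left(-76\right) = 2 - \frac{38}{5} = - \frac{28}{5}$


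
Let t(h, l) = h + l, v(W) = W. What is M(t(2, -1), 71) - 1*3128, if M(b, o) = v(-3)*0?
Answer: -3128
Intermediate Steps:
M(b, o) = 0 (M(b, o) = -3*0 = 0)
M(t(2, -1), 71) - 1*3128 = 0 - 1*3128 = 0 - 3128 = -3128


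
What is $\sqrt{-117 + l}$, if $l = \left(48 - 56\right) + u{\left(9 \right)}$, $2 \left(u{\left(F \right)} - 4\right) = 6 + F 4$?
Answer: $10 i \approx 10.0 i$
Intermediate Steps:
$u{\left(F \right)} = 7 + 2 F$ ($u{\left(F \right)} = 4 + \frac{6 + F 4}{2} = 4 + \frac{6 + 4 F}{2} = 4 + \left(3 + 2 F\right) = 7 + 2 F$)
$l = 17$ ($l = \left(48 - 56\right) + \left(7 + 2 \cdot 9\right) = -8 + \left(7 + 18\right) = -8 + 25 = 17$)
$\sqrt{-117 + l} = \sqrt{-117 + 17} = \sqrt{-100} = 10 i$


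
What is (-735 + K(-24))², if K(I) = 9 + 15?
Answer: 505521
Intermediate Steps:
K(I) = 24
(-735 + K(-24))² = (-735 + 24)² = (-711)² = 505521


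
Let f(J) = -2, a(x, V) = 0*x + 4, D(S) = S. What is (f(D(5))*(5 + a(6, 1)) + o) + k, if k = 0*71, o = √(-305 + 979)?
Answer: -18 + √674 ≈ 7.9615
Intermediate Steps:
a(x, V) = 4 (a(x, V) = 0 + 4 = 4)
o = √674 ≈ 25.962
k = 0
(f(D(5))*(5 + a(6, 1)) + o) + k = (-2*(5 + 4) + √674) + 0 = (-2*9 + √674) + 0 = (-18 + √674) + 0 = -18 + √674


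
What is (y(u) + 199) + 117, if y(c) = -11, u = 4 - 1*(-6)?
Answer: 305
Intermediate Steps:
u = 10 (u = 4 + 6 = 10)
(y(u) + 199) + 117 = (-11 + 199) + 117 = 188 + 117 = 305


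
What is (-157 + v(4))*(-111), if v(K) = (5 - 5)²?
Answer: 17427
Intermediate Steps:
v(K) = 0 (v(K) = 0² = 0)
(-157 + v(4))*(-111) = (-157 + 0)*(-111) = -157*(-111) = 17427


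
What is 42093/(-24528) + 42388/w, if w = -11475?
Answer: -507570013/93819600 ≈ -5.4101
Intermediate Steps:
42093/(-24528) + 42388/w = 42093/(-24528) + 42388/(-11475) = 42093*(-1/24528) + 42388*(-1/11475) = -14031/8176 - 42388/11475 = -507570013/93819600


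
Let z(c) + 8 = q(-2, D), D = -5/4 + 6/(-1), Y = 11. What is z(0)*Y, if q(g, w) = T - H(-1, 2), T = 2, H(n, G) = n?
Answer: -55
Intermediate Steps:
D = -29/4 (D = -5*¼ + 6*(-1) = -5/4 - 6 = -29/4 ≈ -7.2500)
q(g, w) = 3 (q(g, w) = 2 - 1*(-1) = 2 + 1 = 3)
z(c) = -5 (z(c) = -8 + 3 = -5)
z(0)*Y = -5*11 = -55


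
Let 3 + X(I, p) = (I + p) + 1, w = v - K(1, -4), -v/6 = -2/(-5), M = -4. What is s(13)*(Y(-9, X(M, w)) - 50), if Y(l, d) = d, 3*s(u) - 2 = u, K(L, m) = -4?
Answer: -272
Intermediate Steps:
s(u) = ⅔ + u/3
v = -12/5 (v = -(-12)/(-5) = -(-12)*(-1)/5 = -6*⅖ = -12/5 ≈ -2.4000)
w = 8/5 (w = -12/5 - 1*(-4) = -12/5 + 4 = 8/5 ≈ 1.6000)
X(I, p) = -2 + I + p (X(I, p) = -3 + ((I + p) + 1) = -3 + (1 + I + p) = -2 + I + p)
s(13)*(Y(-9, X(M, w)) - 50) = (⅔ + (⅓)*13)*((-2 - 4 + 8/5) - 50) = (⅔ + 13/3)*(-22/5 - 50) = 5*(-272/5) = -272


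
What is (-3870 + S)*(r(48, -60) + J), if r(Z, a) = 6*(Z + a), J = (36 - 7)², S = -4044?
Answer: -6085866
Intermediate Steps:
J = 841 (J = 29² = 841)
r(Z, a) = 6*Z + 6*a
(-3870 + S)*(r(48, -60) + J) = (-3870 - 4044)*((6*48 + 6*(-60)) + 841) = -7914*((288 - 360) + 841) = -7914*(-72 + 841) = -7914*769 = -6085866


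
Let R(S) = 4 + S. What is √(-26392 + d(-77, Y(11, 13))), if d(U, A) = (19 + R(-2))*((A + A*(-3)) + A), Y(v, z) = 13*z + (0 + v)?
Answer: 2*I*√7543 ≈ 173.7*I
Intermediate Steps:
Y(v, z) = v + 13*z (Y(v, z) = 13*z + v = v + 13*z)
d(U, A) = -21*A (d(U, A) = (19 + (4 - 2))*((A + A*(-3)) + A) = (19 + 2)*((A - 3*A) + A) = 21*(-2*A + A) = 21*(-A) = -21*A)
√(-26392 + d(-77, Y(11, 13))) = √(-26392 - 21*(11 + 13*13)) = √(-26392 - 21*(11 + 169)) = √(-26392 - 21*180) = √(-26392 - 3780) = √(-30172) = 2*I*√7543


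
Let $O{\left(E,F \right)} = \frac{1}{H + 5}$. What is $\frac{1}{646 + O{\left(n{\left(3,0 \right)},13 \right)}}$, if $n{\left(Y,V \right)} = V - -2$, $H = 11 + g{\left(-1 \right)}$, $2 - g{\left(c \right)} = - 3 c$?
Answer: $\frac{15}{9691} \approx 0.0015478$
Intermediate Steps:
$g{\left(c \right)} = 2 + 3 c$ ($g{\left(c \right)} = 2 - - 3 c = 2 + 3 c$)
$H = 10$ ($H = 11 + \left(2 + 3 \left(-1\right)\right) = 11 + \left(2 - 3\right) = 11 - 1 = 10$)
$n{\left(Y,V \right)} = 2 + V$ ($n{\left(Y,V \right)} = V + 2 = 2 + V$)
$O{\left(E,F \right)} = \frac{1}{15}$ ($O{\left(E,F \right)} = \frac{1}{10 + 5} = \frac{1}{15}$)
$\frac{1}{646 + O{\left(n{\left(3,0 \right)},13 \right)}} = \frac{1}{646 + \frac{1}{15}} = \frac{1}{\frac{9691}{15}} = \frac{15}{9691}$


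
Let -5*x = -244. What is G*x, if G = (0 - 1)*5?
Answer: -244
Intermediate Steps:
x = 244/5 (x = -1/5*(-244) = 244/5 ≈ 48.800)
G = -5 (G = -1*5 = -5)
G*x = -5*244/5 = -244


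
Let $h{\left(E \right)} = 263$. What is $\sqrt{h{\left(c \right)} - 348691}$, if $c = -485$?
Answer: $2 i \sqrt{87107} \approx 590.28 i$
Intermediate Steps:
$\sqrt{h{\left(c \right)} - 348691} = \sqrt{263 - 348691} = \sqrt{-348428} = 2 i \sqrt{87107}$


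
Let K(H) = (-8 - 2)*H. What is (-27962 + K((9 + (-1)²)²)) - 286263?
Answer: -315225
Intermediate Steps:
K(H) = -10*H
(-27962 + K((9 + (-1)²)²)) - 286263 = (-27962 - 10*(9 + (-1)²)²) - 286263 = (-27962 - 10*(9 + 1)²) - 286263 = (-27962 - 10*10²) - 286263 = (-27962 - 10*100) - 286263 = (-27962 - 1000) - 286263 = -28962 - 286263 = -315225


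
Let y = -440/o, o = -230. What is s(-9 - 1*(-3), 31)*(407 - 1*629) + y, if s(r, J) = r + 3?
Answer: 15362/23 ≈ 667.91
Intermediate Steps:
s(r, J) = 3 + r
y = 44/23 (y = -440/(-230) = -440*(-1/230) = 44/23 ≈ 1.9130)
s(-9 - 1*(-3), 31)*(407 - 1*629) + y = (3 + (-9 - 1*(-3)))*(407 - 1*629) + 44/23 = (3 + (-9 + 3))*(407 - 629) + 44/23 = (3 - 6)*(-222) + 44/23 = -3*(-222) + 44/23 = 666 + 44/23 = 15362/23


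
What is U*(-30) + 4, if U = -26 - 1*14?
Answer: 1204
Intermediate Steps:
U = -40 (U = -26 - 14 = -40)
U*(-30) + 4 = -40*(-30) + 4 = 1200 + 4 = 1204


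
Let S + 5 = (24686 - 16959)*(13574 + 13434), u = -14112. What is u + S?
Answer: 208676699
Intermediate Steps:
S = 208690811 (S = -5 + (24686 - 16959)*(13574 + 13434) = -5 + 7727*27008 = -5 + 208690816 = 208690811)
u + S = -14112 + 208690811 = 208676699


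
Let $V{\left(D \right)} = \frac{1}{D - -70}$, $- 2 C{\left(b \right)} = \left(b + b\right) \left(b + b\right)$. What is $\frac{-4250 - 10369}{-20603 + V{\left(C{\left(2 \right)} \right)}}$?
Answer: $\frac{302126}{425795} \approx 0.70956$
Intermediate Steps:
$C{\left(b \right)} = - 2 b^{2}$ ($C{\left(b \right)} = - \frac{\left(b + b\right) \left(b + b\right)}{2} = - \frac{2 b 2 b}{2} = - \frac{4 b^{2}}{2} = - 2 b^{2}$)
$V{\left(D \right)} = \frac{1}{70 + D}$ ($V{\left(D \right)} = \frac{1}{D + \left(-32 + 102\right)} = \frac{1}{D + 70} = \frac{1}{70 + D}$)
$\frac{-4250 - 10369}{-20603 + V{\left(C{\left(2 \right)} \right)}} = \frac{-4250 - 10369}{-20603 + \frac{1}{70 - 2 \cdot 2^{2}}} = - \frac{14619}{-20603 + \frac{1}{70 - 8}} = - \frac{14619}{-20603 + \frac{1}{62}} = - \frac{14619}{- \frac{1277385}{62}} = \left(-14619\right) \left(- \frac{62}{1277385}\right) = \frac{302126}{425795}$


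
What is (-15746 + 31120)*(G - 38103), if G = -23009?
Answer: -939535888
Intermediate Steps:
(-15746 + 31120)*(G - 38103) = (-15746 + 31120)*(-23009 - 38103) = 15374*(-61112) = -939535888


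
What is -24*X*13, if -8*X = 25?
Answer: 975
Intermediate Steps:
X = -25/8 (X = -1/8*25 = -25/8 ≈ -3.1250)
-24*X*13 = -24*(-25/8)*13 = 75*13 = 975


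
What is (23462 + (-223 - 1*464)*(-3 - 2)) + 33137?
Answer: 60034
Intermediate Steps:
(23462 + (-223 - 1*464)*(-3 - 2)) + 33137 = (23462 + (-223 - 464)*(-5)) + 33137 = (23462 - 687*(-5)) + 33137 = (23462 + 3435) + 33137 = 26897 + 33137 = 60034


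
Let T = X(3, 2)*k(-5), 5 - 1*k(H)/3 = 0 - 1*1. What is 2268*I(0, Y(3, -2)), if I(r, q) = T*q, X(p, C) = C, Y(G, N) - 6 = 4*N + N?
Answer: -326592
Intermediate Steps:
Y(G, N) = 6 + 5*N (Y(G, N) = 6 + (4*N + N) = 6 + 5*N)
k(H) = 18 (k(H) = 15 - 3*(0 - 1*1) = 15 - 3*(0 - 1) = 15 - 3*(-1) = 15 + 3 = 18)
T = 36 (T = 2*18 = 36)
I(r, q) = 36*q
2268*I(0, Y(3, -2)) = 2268*(36*(6 + 5*(-2))) = 2268*(36*(6 - 10)) = 2268*(36*(-4)) = 2268*(-144) = -326592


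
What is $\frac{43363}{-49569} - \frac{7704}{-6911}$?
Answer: $\frac{82197883}{342571359} \approx 0.23994$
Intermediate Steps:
$\frac{43363}{-49569} - \frac{7704}{-6911} = 43363 \left(- \frac{1}{49569}\right) - - \frac{7704}{6911} = - \frac{43363}{49569} + \frac{7704}{6911} = \frac{82197883}{342571359}$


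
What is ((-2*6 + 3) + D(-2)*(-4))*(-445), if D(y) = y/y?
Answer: 5785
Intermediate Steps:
D(y) = 1
((-2*6 + 3) + D(-2)*(-4))*(-445) = ((-2*6 + 3) + 1*(-4))*(-445) = ((-12 + 3) - 4)*(-445) = (-9 - 4)*(-445) = -13*(-445) = 5785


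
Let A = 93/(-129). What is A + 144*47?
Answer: 290993/43 ≈ 6767.3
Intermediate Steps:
A = -31/43 (A = 93*(-1/129) = -31/43 ≈ -0.72093)
A + 144*47 = -31/43 + 144*47 = -31/43 + 6768 = 290993/43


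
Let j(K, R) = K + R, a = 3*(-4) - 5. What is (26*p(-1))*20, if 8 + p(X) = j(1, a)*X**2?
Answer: -12480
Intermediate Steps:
a = -17 (a = -12 - 5 = -17)
p(X) = -8 - 16*X**2 (p(X) = -8 + (1 - 17)*X**2 = -8 - 16*X**2)
(26*p(-1))*20 = (26*(-8 - 16*(-1)**2))*20 = (26*(-8 - 16*1))*20 = (26*(-8 - 16))*20 = (26*(-24))*20 = -624*20 = -12480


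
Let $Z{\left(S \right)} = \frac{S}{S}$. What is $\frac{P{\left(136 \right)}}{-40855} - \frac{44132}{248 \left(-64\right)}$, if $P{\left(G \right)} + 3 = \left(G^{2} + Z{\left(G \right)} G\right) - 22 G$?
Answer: $\frac{388705599}{162112640} \approx 2.3978$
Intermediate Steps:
$Z{\left(S \right)} = 1$
$P{\left(G \right)} = -3 + G^{2} - 21 G$ ($P{\left(G \right)} = -3 - \left(- G^{2} + 21 G\right) = -3 + \left(G^{2} - 21 G\right) = -3 + G^{2} - 21 G$)
$\frac{P{\left(136 \right)}}{-40855} - \frac{44132}{248 \left(-64\right)} = \frac{-3 + 136^{2} - 2856}{-40855} - \frac{44132}{248 \left(-64\right)} = \left(-3 + 18496 - 2856\right) \left(- \frac{1}{40855}\right) - \frac{44132}{-15872} = 15637 \left(- \frac{1}{40855}\right) - - \frac{11033}{3968} = - \frac{15637}{40855} + \frac{11033}{3968} = \frac{388705599}{162112640}$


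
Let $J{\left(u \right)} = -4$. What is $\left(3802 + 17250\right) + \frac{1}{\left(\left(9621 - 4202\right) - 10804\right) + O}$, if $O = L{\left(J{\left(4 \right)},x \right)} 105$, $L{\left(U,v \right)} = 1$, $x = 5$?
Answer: $\frac{111154559}{5280} \approx 21052.0$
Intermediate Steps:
$O = 105$ ($O = 1 \cdot 105 = 105$)
$\left(3802 + 17250\right) + \frac{1}{\left(\left(9621 - 4202\right) - 10804\right) + O} = \left(3802 + 17250\right) + \frac{1}{\left(\left(9621 - 4202\right) - 10804\right) + 105} = 21052 + \frac{1}{\left(5419 - 10804\right) + 105} = 21052 + \frac{1}{-5385 + 105} = 21052 + \frac{1}{-5280} = 21052 - \frac{1}{5280} = \frac{111154559}{5280}$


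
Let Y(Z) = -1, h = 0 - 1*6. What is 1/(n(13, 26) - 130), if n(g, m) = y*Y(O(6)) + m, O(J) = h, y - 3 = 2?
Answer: -1/109 ≈ -0.0091743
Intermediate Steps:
y = 5 (y = 3 + 2 = 5)
h = -6 (h = 0 - 6 = -6)
O(J) = -6
n(g, m) = -5 + m (n(g, m) = 5*(-1) + m = -5 + m)
1/(n(13, 26) - 130) = 1/((-5 + 26) - 130) = 1/(21 - 130) = 1/(-109) = -1/109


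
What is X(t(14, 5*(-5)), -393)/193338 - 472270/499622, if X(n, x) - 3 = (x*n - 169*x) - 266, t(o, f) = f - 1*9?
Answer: -12894948577/24148979559 ≈ -0.53397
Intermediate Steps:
t(o, f) = -9 + f (t(o, f) = f - 9 = -9 + f)
X(n, x) = -263 - 169*x + n*x (X(n, x) = 3 + ((x*n - 169*x) - 266) = 3 + ((n*x - 169*x) - 266) = 3 + ((-169*x + n*x) - 266) = 3 + (-266 - 169*x + n*x) = -263 - 169*x + n*x)
X(t(14, 5*(-5)), -393)/193338 - 472270/499622 = (-263 - 169*(-393) + (-9 + 5*(-5))*(-393))/193338 - 472270/499622 = (-263 + 66417 + (-9 - 25)*(-393))*(1/193338) - 472270*1/499622 = (-263 + 66417 - 34*(-393))*(1/193338) - 236135/249811 = (-263 + 66417 + 13362)*(1/193338) - 236135/249811 = 79516*(1/193338) - 236135/249811 = 39758/96669 - 236135/249811 = -12894948577/24148979559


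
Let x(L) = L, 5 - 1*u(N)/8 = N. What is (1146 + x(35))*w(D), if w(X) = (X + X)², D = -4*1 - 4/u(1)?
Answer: 1286109/16 ≈ 80382.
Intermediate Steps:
u(N) = 40 - 8*N
D = -33/8 (D = -4*1 - 4/(40 - 8*1) = -4 - 4/(40 - 8) = -4 - 4/32 = -4 - 4*1/32 = -4 - ⅛ = -33/8 ≈ -4.1250)
w(X) = 4*X² (w(X) = (2*X)² = 4*X²)
(1146 + x(35))*w(D) = (1146 + 35)*(4*(-33/8)²) = 1181*(4*(1089/64)) = 1181*(1089/16) = 1286109/16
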